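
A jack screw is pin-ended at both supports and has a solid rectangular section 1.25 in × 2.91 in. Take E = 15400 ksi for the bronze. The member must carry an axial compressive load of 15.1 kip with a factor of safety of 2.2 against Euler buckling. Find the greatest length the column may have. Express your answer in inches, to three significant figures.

L_max ≈ 46.6 in

Buckling occurs about the weak axis: I_min = h·b³/12 with b = 1.25 in (the shorter side).
I_min = 2.91×1.25³/12 = 0.4736 in⁴
Required critical load P_cr = n·P = 2.2 × 15.1 = 33.22 kip = 3.322×10^4 lb
From P_cr = π²EI/(K·L)²:  L = (1/K)·√(π²EI/P_cr) = (1/1)·√(π²×1.54×10^7×0.4736/3.322×10^4)
L = 46.6 in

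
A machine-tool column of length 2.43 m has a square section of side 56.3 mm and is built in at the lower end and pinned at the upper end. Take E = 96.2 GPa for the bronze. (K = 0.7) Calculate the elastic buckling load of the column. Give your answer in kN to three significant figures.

P_cr ≈ 275 kN

I = a⁴/12 = 56.3⁴/12 = 8.372×10^5 mm⁴
I = 8.372×10^5 mm⁴ = 8.372×10^-7 m⁴
Effective length L_e = K·L = 0.7 × 2.43 = 1.701 m
P_cr = π²EI / L_e² = π² × 96.2×10⁹ × 8.372×10^-7 / 1.701² = 2.747×10^5 N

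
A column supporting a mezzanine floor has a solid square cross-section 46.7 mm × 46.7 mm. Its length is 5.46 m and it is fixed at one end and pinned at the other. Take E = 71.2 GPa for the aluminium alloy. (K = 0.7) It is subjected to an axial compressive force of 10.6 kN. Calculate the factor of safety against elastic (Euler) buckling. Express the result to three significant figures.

n ≈ 1.80

I = a⁴/12 = 46.7⁴/12 = 3.964×10^5 mm⁴
I = 3.964×10^5 mm⁴ = 3.964×10^-7 m⁴
Effective length L_e = K·L = 0.7 × 5.46 = 3.822 m
P_cr = π²EI / L_e² = π² × 71.2×10⁹ × 3.964×10^-7 / 3.822² = 1.907×10^4 N
Factor of safety n = P_cr / P = 19.067 / 10.6 = 1.80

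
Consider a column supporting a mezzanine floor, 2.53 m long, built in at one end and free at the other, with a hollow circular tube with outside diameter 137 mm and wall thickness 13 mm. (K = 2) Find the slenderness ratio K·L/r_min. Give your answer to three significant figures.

λ ≈ 115

Inner diameter d_i = 137 − 2×13 = 111.0 mm
I = π(d_o⁴ − d_i⁴)/64 = π(137⁴ − 111.0⁴)/64 = 9.840×10^6 mm⁴
A = 5.064×10^3 mm²;  r_min = √(I/A) = √(9.840×10^6/5.064×10^3) = 44.08 mm
L_e = K·L = 2 × 2.53 m = 5.060 m = 5060.0 mm
λ = L_e / r_min = 5060.0 / 44.08 = 115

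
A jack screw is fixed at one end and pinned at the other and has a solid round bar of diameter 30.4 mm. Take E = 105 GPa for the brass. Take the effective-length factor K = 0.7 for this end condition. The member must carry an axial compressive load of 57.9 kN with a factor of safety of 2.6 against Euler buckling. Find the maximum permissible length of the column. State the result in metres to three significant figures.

L_max ≈ 0.767 m

I = πd⁴/64 = π×30.4⁴/64 = 4.192×10^4 mm⁴
I = 4.192×10^-8 m⁴
Required critical load P_cr = n·P = 2.6 × 57.9 = 150.5 kN = 1.505×10^5 N
From P_cr = π²EI/(K·L)²:  L = (1/K)·√(π²EI/P_cr) = (1/0.7)·√(π²×1.05×10^11×4.192×10^-8/1.505×10^5)
L = 0.767 m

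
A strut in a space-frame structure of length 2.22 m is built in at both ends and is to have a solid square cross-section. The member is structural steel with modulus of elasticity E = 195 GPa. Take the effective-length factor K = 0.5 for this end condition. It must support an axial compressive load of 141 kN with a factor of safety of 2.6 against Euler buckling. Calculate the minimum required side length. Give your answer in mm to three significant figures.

Required P_cr = n·P = 2.6 × 141 = 366.6 kN
L_e = K·L = 0.5 × 2.22 = 1.110 m
Required I = P_cr·L_e²/(π²E) = 3.666×10^5 × 1.110² / (π² × 1.95×10^11) = 2.347×10^-7 m⁴
I_req = 2.347×10^5 mm⁴
Solid square: I = a⁴/12  ⇒  a = (12I)^(1/4) = (12×2.347×10^5)^(1/4) = 41.0 mm

a ≈ 41.0 mm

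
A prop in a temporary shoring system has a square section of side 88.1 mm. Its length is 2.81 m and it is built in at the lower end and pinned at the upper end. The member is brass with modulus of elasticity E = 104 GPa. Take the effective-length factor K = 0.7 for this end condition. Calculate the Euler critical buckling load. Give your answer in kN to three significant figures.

P_cr ≈ 1330 kN

I = a⁴/12 = 88.1⁴/12 = 5.020×10^6 mm⁴
I = 5.020×10^6 mm⁴ = 5.020×10^-6 m⁴
Effective length L_e = K·L = 0.7 × 2.81 = 1.967 m
P_cr = π²EI / L_e² = π² × 104×10⁹ × 5.020×10^-6 / 1.967² = 1.332×10^6 N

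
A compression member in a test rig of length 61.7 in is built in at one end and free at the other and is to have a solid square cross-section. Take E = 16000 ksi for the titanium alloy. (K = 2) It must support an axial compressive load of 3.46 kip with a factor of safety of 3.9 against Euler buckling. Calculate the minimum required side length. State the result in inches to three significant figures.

a ≈ 1.99 in

Required P_cr = n·P = 3.9 × 3.46 = 13.49 kip
L_e = K·L = 2 × 61.7 = 123.4 in
Required I = P_cr·L_e²/(π²E) = 1.349×10^4 × 123.4² / (π² × 1.60×10^7) = 1.301 in⁴
Solid square: I = a⁴/12  ⇒  a = (12I)^(1/4) = (12×1.301)^(1/4) = 1.99 in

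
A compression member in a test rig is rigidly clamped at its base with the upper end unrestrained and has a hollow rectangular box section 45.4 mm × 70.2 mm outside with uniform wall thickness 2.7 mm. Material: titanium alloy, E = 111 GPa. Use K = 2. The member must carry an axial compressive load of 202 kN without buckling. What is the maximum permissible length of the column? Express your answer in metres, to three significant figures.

L_max ≈ 0.523 m

Inner dimensions: h_i = 70.2 − 2×2.7 = 64.80 mm, b_i = 45.4 − 2×2.7 = 40.00 mm
Weak-axis I_min = (h_o·b_o³ − h_i·b_i³)/12 with b_o = 45.4, b_i = 40.00 mm (shorter outer/inner sides).
I_min = (70.2×45.4³ − 64.80×40.00³)/12 = 2.018×10^5 mm⁴
I = 2.018×10^-7 m⁴
At the buckling limit P_cr = P = 2.020×10^5 N
From P_cr = π²EI/(K·L)²:  L = (1/K)·√(π²EI/P_cr) = (1/2)·√(π²×1.11×10^11×2.018×10^-7/2.020×10^5)
L = 0.523 m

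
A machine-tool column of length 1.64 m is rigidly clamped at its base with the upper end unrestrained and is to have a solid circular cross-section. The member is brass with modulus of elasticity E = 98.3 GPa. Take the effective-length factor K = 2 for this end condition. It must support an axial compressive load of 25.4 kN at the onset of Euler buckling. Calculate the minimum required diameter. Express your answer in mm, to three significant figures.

L_e = K·L = 2 × 1.64 = 3.280 m
Required I = P_cr·L_e²/(π²E) = 2.540×10^4 × 3.280² / (π² × 9.83×10^10) = 2.817×10^-7 m⁴
I_req = 2.817×10^5 mm⁴
Solid circle: I = πd⁴/64  ⇒  d = (64I/π)^(1/4) = (64×2.817×10^5/π)^(1/4) = 48.9 mm

d ≈ 48.9 mm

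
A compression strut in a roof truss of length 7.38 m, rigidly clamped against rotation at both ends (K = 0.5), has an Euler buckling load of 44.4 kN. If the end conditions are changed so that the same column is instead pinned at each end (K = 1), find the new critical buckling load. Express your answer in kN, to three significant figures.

P_cr ≈ 11.1 kN

P_cr ∝ 1/K², so P_cr,new = P_cr,old × (K_old/K_new)² = 44.4 × (0.5/1)²
= 44.4 × 0.2500 = 11.1 kN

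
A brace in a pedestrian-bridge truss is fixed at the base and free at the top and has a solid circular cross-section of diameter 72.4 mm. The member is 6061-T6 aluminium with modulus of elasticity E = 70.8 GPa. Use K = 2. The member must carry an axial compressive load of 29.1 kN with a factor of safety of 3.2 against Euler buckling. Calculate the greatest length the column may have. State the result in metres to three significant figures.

L_max ≈ 1.59 m

I = πd⁴/64 = π×72.4⁴/64 = 1.349×10^6 mm⁴
I = 1.349×10^-6 m⁴
Required critical load P_cr = n·P = 3.2 × 29.1 = 93.12 kN = 9.312×10^4 N
From P_cr = π²EI/(K·L)²:  L = (1/K)·√(π²EI/P_cr) = (1/2)·√(π²×7.08×10^10×1.349×10^-6/9.312×10^4)
L = 1.59 m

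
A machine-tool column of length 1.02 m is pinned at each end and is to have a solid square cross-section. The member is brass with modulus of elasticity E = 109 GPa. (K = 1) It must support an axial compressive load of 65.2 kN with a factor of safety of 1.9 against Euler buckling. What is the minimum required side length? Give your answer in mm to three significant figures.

a ≈ 34.6 mm

Required P_cr = n·P = 1.9 × 65.2 = 123.9 kN
L_e = K·L = 1 × 1.02 = 1.020 m
Required I = P_cr·L_e²/(π²E) = 1.239×10^5 × 1.020² / (π² × 1.09×10^11) = 1.198×10^-7 m⁴
I_req = 1.198×10^5 mm⁴
Solid square: I = a⁴/12  ⇒  a = (12I)^(1/4) = (12×1.198×10^5)^(1/4) = 34.6 mm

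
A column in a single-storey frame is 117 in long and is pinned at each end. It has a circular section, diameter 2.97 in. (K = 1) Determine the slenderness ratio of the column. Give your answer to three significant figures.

λ ≈ 158

For a solid circle r = d/4 = 2.97/4 = 0.7425 in
L_e = K·L = 1 × 117 = 117.0 in
λ = L_e / r_min = 117.00 / 0.7425 = 158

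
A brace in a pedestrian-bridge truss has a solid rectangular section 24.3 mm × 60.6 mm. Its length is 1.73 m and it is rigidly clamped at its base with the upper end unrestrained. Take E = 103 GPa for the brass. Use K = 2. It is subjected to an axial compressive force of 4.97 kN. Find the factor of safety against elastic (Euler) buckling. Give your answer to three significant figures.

n ≈ 1.24

Buckling occurs about the weak axis: I_min = h·b³/12 with b = 24.3 mm (the shorter side).
I_min = 60.6×24.3³/12 = 7.246×10^4 mm⁴
I = 7.246×10^4 mm⁴ = 7.246×10^-8 m⁴
Effective length L_e = K·L = 2 × 1.73 = 3.460 m
P_cr = π²EI / L_e² = π² × 103×10⁹ × 7.246×10^-8 / 3.460² = 6.153×10^3 N
Factor of safety n = P_cr / P = 6.1531 / 4.97 = 1.24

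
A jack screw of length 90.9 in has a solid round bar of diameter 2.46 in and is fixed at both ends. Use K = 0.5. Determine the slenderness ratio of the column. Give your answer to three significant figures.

I = πd⁴/64 = π×2.46⁴/64 = 1.798 in⁴
A = 4.753 in²;  r_min = √(I/A) = √(1.798/4.753) = 0.6150 in
L_e = K·L = 0.5 × 90.9 = 45.45 in
λ = L_e / r_min = 45.450 / 0.6150 = 73.9

λ ≈ 73.9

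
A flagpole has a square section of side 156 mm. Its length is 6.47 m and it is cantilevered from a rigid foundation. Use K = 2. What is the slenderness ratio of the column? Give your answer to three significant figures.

I = a⁴/12 = 156⁴/12 = 4.935×10^7 mm⁴
A = 2.434×10^4 mm²;  r_min = √(I/A) = √(4.935×10^7/2.434×10^4) = 45.03 mm
L_e = K·L = 2 × 6.47 m = 12.94 m = 12940 mm
λ = L_e / r_min = 12940 / 45.03 = 287

λ ≈ 287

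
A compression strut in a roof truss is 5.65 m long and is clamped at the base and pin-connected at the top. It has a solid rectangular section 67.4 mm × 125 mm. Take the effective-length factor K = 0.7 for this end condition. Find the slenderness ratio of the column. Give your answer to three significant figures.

λ ≈ 203

For a rectangle r_min = b/√12 = 67.4/√12 = 19.46 mm
L_e = K·L = 0.7 × 5.65 m = 3.955 m = 3955.0 mm
λ = L_e / r_min = 3955.0 / 19.46 = 203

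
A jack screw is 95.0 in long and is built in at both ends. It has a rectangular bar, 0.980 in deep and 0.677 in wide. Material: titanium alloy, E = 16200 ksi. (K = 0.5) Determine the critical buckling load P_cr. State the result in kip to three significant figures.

Buckling occurs about the weak axis: I_min = h·b³/12 with b = 0.677 in (the shorter side).
I_min = 0.980×0.677³/12 = 2.534×10^-2 in⁴
Effective length L_e = K·L = 0.5 × 95.0 = 47.50 in
P_cr = π²EI / L_e² = π² × 16200×10³ × 2.534×10^-2 / 47.50² = 1.796×10^3 lb

P_cr ≈ 1.80 kip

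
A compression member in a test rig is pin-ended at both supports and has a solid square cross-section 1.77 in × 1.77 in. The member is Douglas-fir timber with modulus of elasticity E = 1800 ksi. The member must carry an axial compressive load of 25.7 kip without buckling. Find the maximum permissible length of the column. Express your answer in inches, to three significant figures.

L_max ≈ 23.8 in

I = a⁴/12 = 1.77⁴/12 = 0.8179 in⁴
At the buckling limit P_cr = P = 2.570×10^4 lb
From P_cr = π²EI/(K·L)²:  L = (1/K)·√(π²EI/P_cr) = (1/1)·√(π²×1.80×10^6×0.8179/2.570×10^4)
L = 23.8 in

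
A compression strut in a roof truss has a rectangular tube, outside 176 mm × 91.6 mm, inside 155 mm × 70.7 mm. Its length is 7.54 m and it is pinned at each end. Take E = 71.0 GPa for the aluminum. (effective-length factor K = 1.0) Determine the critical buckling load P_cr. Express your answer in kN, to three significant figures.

P_cr ≈ 82.7 kN

Weak-axis I_min = (h_o·b_o³ − h_i·b_i³)/12 with b_o = 91.6, b_i = 70.70 mm (shorter outer/inner sides).
I_min = (176×91.6³ − 155.0×70.70³)/12 = 6.708×10^6 mm⁴
I = 6.708×10^6 mm⁴ = 6.708×10^-6 m⁴
Effective length L_e = K·L = 1 × 7.54 = 7.540 m
P_cr = π²EI / L_e² = π² × 71.0×10⁹ × 6.708×10^-6 / 7.540² = 8.268×10^4 N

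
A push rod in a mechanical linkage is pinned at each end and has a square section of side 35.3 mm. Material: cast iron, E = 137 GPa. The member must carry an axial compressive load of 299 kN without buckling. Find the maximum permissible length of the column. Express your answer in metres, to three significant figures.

I = a⁴/12 = 35.3⁴/12 = 1.294×10^5 mm⁴
I = 1.294×10^-7 m⁴
At the buckling limit P_cr = P = 2.990×10^5 N
From P_cr = π²EI/(K·L)²:  L = (1/K)·√(π²EI/P_cr) = (1/1)·√(π²×1.37×10^11×1.294×10^-7/2.990×10^5)
L = 0.765 m

L_max ≈ 0.765 m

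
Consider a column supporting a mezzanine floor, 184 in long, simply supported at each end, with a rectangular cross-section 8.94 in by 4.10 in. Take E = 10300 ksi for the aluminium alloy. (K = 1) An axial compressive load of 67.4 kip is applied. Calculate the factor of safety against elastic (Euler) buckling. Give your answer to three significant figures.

n ≈ 2.29

Buckling occurs about the weak axis: I_min = h·b³/12 with b = 4.10 in (the shorter side).
I_min = 8.94×4.10³/12 = 51.35 in⁴
Effective length L_e = K·L = 1 × 184 = 184.0 in
P_cr = π²EI / L_e² = π² × 10300×10³ × 51.35 / 184.0² = 1.542×10^5 lb
Factor of safety n = P_cr / P = 154.17 / 67.4 = 2.29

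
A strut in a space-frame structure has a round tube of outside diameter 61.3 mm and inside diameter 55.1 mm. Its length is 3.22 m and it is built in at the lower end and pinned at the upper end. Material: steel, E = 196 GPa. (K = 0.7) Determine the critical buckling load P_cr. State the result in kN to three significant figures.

P_cr ≈ 91.6 kN

d_o = 61.3 mm, d_i = 55.1 mm
I = π(d_o⁴ − d_i⁴)/64 = π(61.3⁴ − 55.10⁴)/64 = 2.407×10^5 mm⁴
I = 2.407×10^5 mm⁴ = 2.407×10^-7 m⁴
Effective length L_e = K·L = 0.7 × 3.22 = 2.254 m
P_cr = π²EI / L_e² = π² × 196×10⁹ × 2.407×10^-7 / 2.254² = 9.164×10^4 N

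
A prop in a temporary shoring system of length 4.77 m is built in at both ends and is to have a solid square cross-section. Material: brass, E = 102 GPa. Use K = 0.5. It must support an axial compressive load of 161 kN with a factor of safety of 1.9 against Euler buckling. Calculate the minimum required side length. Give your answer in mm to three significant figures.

Required P_cr = n·P = 1.9 × 161 = 305.9 kN
L_e = K·L = 0.5 × 4.77 = 2.385 m
Required I = P_cr·L_e²/(π²E) = 3.059×10^5 × 2.385² / (π² × 1.02×10^11) = 1.728×10^-6 m⁴
I_req = 1.728×10^6 mm⁴
Solid square: I = a⁴/12  ⇒  a = (12I)^(1/4) = (12×1.728×10^6)^(1/4) = 67.5 mm

a ≈ 67.5 mm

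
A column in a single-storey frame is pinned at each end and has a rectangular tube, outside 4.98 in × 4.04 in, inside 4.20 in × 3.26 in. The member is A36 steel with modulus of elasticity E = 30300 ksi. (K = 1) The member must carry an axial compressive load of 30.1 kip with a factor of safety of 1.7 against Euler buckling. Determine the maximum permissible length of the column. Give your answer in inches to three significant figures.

L_max ≈ 298 in

Weak-axis I_min = (h_o·b_o³ − h_i·b_i³)/12 with b_o = 4.04, b_i = 3.260 in (shorter outer/inner sides).
I_min = (4.98×4.04³ − 4.200×3.260³)/12 = 15.24 in⁴
Required critical load P_cr = n·P = 1.7 × 30.1 = 51.17 kip = 5.117×10^4 lb
From P_cr = π²EI/(K·L)²:  L = (1/K)·√(π²EI/P_cr) = (1/1)·√(π²×3.03×10^7×15.24/5.117×10^4)
L = 298 in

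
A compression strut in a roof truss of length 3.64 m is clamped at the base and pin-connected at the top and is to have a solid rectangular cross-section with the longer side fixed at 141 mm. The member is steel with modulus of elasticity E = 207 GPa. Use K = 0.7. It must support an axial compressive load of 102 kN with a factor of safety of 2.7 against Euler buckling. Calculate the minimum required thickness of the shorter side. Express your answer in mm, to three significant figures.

Required P_cr = n·P = 2.7 × 102 = 275.4 kN
L_e = K·L = 0.7 × 3.64 = 2.548 m
Required I = P_cr·L_e²/(π²E) = 2.754×10^5 × 2.548² / (π² × 2.07×10^11) = 8.752×10^-7 m⁴
I_req = 8.752×10^5 mm⁴
Rectangle, weak axis: I_min = h·b³/12 with h = 141 mm fixed  ⇒  b = (12I/h)^(1/3) = 42.1 mm

b ≈ 42.1 mm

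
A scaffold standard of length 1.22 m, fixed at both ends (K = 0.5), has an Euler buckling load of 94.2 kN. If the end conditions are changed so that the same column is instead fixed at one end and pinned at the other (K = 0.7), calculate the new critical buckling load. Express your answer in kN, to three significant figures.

P_cr ∝ 1/K², so P_cr,new = P_cr,old × (K_old/K_new)² = 94.2 × (0.5/0.7)²
= 94.2 × 0.5102 = 48.1 kN

P_cr ≈ 48.1 kN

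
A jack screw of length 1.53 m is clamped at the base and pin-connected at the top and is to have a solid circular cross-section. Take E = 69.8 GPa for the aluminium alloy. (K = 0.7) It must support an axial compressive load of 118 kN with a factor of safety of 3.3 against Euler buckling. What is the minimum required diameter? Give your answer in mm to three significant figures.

Required P_cr = n·P = 3.3 × 118 = 389.4 kN
L_e = K·L = 0.7 × 1.53 = 1.071 m
Required I = P_cr·L_e²/(π²E) = 3.894×10^5 × 1.071² / (π² × 6.98×10^10) = 6.484×10^-7 m⁴
I_req = 6.484×10^5 mm⁴
Solid circle: I = πd⁴/64  ⇒  d = (64I/π)^(1/4) = (64×6.484×10^5/π)^(1/4) = 60.3 mm

d ≈ 60.3 mm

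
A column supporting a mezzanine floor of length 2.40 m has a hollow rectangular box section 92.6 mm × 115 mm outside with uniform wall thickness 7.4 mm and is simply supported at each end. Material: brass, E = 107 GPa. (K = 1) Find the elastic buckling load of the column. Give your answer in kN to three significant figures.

Inner dimensions: h_i = 115 − 2×7.4 = 100.2 mm, b_i = 92.6 − 2×7.4 = 77.80 mm
Weak-axis I_min = (h_o·b_o³ − h_i·b_i³)/12 with b_o = 92.6, b_i = 77.80 mm (shorter outer/inner sides).
I_min = (115×92.6³ − 100.2×77.80³)/12 = 3.677×10^6 mm⁴
I = 3.677×10^6 mm⁴ = 3.677×10^-6 m⁴
Effective length L_e = K·L = 1 × 2.40 = 2.400 m
P_cr = π²EI / L_e² = π² × 107×10⁹ × 3.677×10^-6 / 2.400² = 6.742×10^5 N

P_cr ≈ 674 kN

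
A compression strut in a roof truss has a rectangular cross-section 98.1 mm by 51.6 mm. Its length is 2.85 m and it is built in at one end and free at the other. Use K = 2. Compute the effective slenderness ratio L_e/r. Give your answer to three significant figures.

λ ≈ 383

For a rectangle r_min = b/√12 = 51.6/√12 = 14.90 mm
L_e = K·L = 2 × 2.85 m = 5.700 m = 5700.0 mm
λ = L_e / r_min = 5700.0 / 14.90 = 383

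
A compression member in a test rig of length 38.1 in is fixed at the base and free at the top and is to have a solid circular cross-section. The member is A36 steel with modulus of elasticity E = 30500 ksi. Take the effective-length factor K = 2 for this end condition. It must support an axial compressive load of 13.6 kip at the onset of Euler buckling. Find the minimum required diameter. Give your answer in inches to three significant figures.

d ≈ 1.52 in

L_e = K·L = 2 × 38.1 = 76.20 in
Required I = P_cr·L_e²/(π²E) = 1.360×10^4 × 76.20² / (π² × 3.05×10^7) = 0.2623 in⁴
Solid circle: I = πd⁴/64  ⇒  d = (64I/π)^(1/4) = (64×0.2623/π)^(1/4) = 1.52 in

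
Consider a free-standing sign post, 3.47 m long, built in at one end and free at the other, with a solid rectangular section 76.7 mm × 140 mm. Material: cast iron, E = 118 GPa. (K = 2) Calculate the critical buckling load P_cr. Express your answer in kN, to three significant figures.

P_cr ≈ 127 kN

Buckling occurs about the weak axis: I_min = h·b³/12 with b = 76.7 mm (the shorter side).
I_min = 140×76.7³/12 = 5.264×10^6 mm⁴
I = 5.264×10^6 mm⁴ = 5.264×10^-6 m⁴
Effective length L_e = K·L = 2 × 3.47 = 6.940 m
P_cr = π²EI / L_e² = π² × 118×10⁹ × 5.264×10^-6 / 6.940² = 1.273×10^5 N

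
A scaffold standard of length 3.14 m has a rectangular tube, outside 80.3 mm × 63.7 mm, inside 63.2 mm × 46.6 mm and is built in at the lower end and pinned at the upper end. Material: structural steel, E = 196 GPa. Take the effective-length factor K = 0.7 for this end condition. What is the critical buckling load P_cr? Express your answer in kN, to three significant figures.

Weak-axis I_min = (h_o·b_o³ − h_i·b_i³)/12 with b_o = 63.7, b_i = 46.60 mm (shorter outer/inner sides).
I_min = (80.3×63.7³ − 63.20×46.60³)/12 = 1.197×10^6 mm⁴
I = 1.197×10^6 mm⁴ = 1.197×10^-6 m⁴
Effective length L_e = K·L = 0.7 × 3.14 = 2.198 m
P_cr = π²EI / L_e² = π² × 196×10⁹ × 1.197×10^-6 / 2.198² = 4.792×10^5 N

P_cr ≈ 479 kN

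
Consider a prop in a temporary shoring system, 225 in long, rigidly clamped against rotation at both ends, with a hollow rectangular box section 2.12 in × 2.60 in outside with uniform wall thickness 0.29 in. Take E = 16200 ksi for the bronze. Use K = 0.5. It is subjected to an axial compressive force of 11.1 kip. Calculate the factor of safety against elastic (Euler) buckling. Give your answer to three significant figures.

Inner dimensions: h_i = 2.60 − 2×0.29 = 2.020 in, b_i = 2.12 − 2×0.29 = 1.540 in
Weak-axis I_min = (h_o·b_o³ − h_i·b_i³)/12 with b_o = 2.12, b_i = 1.540 in (shorter outer/inner sides).
I_min = (2.60×2.12³ − 2.020×1.540³)/12 = 1.450 in⁴
Effective length L_e = K·L = 0.5 × 225 = 112.5 in
P_cr = π²EI / L_e² = π² × 16200×10³ × 1.450 / 112.5² = 1.831×10^4 lb
Factor of safety n = P_cr / P = 18.313 / 11.1 = 1.65

n ≈ 1.65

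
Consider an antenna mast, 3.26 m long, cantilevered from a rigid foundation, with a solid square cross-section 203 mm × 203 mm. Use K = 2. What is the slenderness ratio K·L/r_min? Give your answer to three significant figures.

For a square r = a/√12 = 203/√12 = 58.60 mm
L_e = K·L = 2 × 3.26 m = 6.520 m = 6520.0 mm
λ = L_e / r_min = 6520.0 / 58.60 = 111

λ ≈ 111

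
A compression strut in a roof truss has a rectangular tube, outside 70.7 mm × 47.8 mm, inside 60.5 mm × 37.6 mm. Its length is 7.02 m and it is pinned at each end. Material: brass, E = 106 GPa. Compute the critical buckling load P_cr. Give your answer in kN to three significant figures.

P_cr ≈ 7.97 kN

Weak-axis I_min = (h_o·b_o³ − h_i·b_i³)/12 with b_o = 47.8, b_i = 37.60 mm (shorter outer/inner sides).
I_min = (70.7×47.8³ − 60.50×37.60³)/12 = 3.755×10^5 mm⁴
I = 3.755×10^5 mm⁴ = 3.755×10^-7 m⁴
Effective length L_e = K·L = 1 × 7.02 = 7.020 m
P_cr = π²EI / L_e² = π² × 106×10⁹ × 3.755×10^-7 / 7.020² = 7.971×10^3 N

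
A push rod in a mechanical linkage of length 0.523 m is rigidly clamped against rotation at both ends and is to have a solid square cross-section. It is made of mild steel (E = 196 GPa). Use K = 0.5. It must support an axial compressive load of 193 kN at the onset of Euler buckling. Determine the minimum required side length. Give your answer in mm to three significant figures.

L_e = K·L = 0.5 × 0.523 = 0.2615 m
Required I = P_cr·L_e²/(π²E) = 1.930×10^5 × 0.2615² / (π² × 1.96×10^11) = 6.823×10^-9 m⁴
I_req = 6.823×10^3 mm⁴
Solid square: I = a⁴/12  ⇒  a = (12I)^(1/4) = (12×6.823×10^3)^(1/4) = 16.9 mm

a ≈ 16.9 mm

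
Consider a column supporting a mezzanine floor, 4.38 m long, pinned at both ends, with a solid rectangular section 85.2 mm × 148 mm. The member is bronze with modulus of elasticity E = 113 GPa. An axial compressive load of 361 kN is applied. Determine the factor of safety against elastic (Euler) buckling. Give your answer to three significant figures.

Buckling occurs about the weak axis: I_min = h·b³/12 with b = 85.2 mm (the shorter side).
I_min = 148×85.2³/12 = 7.628×10^6 mm⁴
I = 7.628×10^6 mm⁴ = 7.628×10^-6 m⁴
Effective length L_e = K·L = 1 × 4.38 = 4.380 m
P_cr = π²EI / L_e² = π² × 113×10⁹ × 7.628×10^-6 / 4.380² = 4.434×10^5 N
Factor of safety n = P_cr / P = 443.43 / 361 = 1.23

n ≈ 1.23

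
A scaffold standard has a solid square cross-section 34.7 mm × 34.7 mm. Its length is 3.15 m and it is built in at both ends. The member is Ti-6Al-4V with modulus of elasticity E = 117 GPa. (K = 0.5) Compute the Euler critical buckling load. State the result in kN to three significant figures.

I = a⁴/12 = 34.7⁴/12 = 1.208×10^5 mm⁴
I = 1.208×10^5 mm⁴ = 1.208×10^-7 m⁴
Effective length L_e = K·L = 0.5 × 3.15 = 1.575 m
P_cr = π²EI / L_e² = π² × 117×10⁹ × 1.208×10^-7 / 1.575² = 5.624×10^4 N

P_cr ≈ 56.2 kN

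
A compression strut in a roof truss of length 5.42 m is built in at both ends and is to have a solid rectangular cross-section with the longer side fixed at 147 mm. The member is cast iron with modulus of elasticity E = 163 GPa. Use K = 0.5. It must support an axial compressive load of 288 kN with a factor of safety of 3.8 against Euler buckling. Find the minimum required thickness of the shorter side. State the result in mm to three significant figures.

b ≈ 74.2 mm

Required P_cr = n·P = 3.8 × 288 = 1094 kN
L_e = K·L = 0.5 × 5.42 = 2.710 m
Required I = P_cr·L_e²/(π²E) = 1.094×10^6 × 2.710² / (π² × 1.63×10^11) = 4.996×10^-6 m⁴
I_req = 4.996×10^6 mm⁴
Rectangle, weak axis: I_min = h·b³/12 with h = 147 mm fixed  ⇒  b = (12I/h)^(1/3) = 74.2 mm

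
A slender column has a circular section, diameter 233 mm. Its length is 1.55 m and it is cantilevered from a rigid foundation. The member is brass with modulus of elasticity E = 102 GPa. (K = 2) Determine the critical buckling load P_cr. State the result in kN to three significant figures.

P_cr ≈ 15200 kN

I = πd⁴/64 = π×233⁴/64 = 1.447×10^8 mm⁴
I = 1.447×10^8 mm⁴ = 1.447×10^-4 m⁴
Effective length L_e = K·L = 2 × 1.55 = 3.100 m
P_cr = π²EI / L_e² = π² × 102×10⁹ × 1.447×10^-4 / 3.100² = 1.516×10^7 N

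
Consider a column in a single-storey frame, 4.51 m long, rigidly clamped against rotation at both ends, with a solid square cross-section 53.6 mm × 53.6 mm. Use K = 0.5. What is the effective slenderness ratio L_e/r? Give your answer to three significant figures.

λ ≈ 146

For a square r = a/√12 = 53.6/√12 = 15.47 mm
L_e = K·L = 0.5 × 4.51 m = 2.255 m = 2255.0 mm
λ = L_e / r_min = 2255.0 / 15.47 = 146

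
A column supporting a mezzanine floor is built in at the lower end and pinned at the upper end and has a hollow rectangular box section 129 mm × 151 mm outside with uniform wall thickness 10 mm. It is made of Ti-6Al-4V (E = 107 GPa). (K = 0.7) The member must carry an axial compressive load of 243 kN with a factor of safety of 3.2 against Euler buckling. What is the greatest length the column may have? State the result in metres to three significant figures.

L_max ≈ 5.97 m

Inner dimensions: h_i = 151 − 2×10 = 131.0 mm, b_i = 129 − 2×10 = 109.0 mm
Weak-axis I_min = (h_o·b_o³ − h_i·b_i³)/12 with b_o = 129, b_i = 109.0 mm (shorter outer/inner sides).
I_min = (151×129³ − 131.0×109.0³)/12 = 1.288×10^7 mm⁴
I = 1.288×10^-5 m⁴
Required critical load P_cr = n·P = 3.2 × 243 = 777.6 kN = 7.776×10^5 N
From P_cr = π²EI/(K·L)²:  L = (1/K)·√(π²EI/P_cr) = (1/0.7)·√(π²×1.07×10^11×1.288×10^-5/7.776×10^5)
L = 5.97 m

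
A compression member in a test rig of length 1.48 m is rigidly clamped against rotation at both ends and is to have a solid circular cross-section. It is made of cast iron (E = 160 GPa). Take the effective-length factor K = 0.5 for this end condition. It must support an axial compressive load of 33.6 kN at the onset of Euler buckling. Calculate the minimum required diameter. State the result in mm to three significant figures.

L_e = K·L = 0.5 × 1.48 = 0.7400 m
Required I = P_cr·L_e²/(π²E) = 3.360×10^4 × 0.7400² / (π² × 1.60×10^11) = 1.165×10^-8 m⁴
I_req = 1.165×10^4 mm⁴
Solid circle: I = πd⁴/64  ⇒  d = (64I/π)^(1/4) = (64×1.165×10^4/π)^(1/4) = 22.1 mm

d ≈ 22.1 mm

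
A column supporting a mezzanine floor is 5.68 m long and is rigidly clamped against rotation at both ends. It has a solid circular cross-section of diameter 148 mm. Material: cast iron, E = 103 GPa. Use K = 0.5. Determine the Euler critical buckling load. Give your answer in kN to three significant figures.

I = πd⁴/64 = π×148⁴/64 = 2.355×10^7 mm⁴
I = 2.355×10^7 mm⁴ = 2.355×10^-5 m⁴
Effective length L_e = K·L = 0.5 × 5.68 = 2.840 m
P_cr = π²EI / L_e² = π² × 103×10⁹ × 2.355×10^-5 / 2.840² = 2.968×10^6 N

P_cr ≈ 2970 kN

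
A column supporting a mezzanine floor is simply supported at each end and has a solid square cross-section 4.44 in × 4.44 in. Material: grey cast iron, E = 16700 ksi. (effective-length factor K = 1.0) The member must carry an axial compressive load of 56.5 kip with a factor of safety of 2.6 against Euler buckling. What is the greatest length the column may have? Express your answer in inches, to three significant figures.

I = a⁴/12 = 4.44⁴/12 = 32.39 in⁴
Required critical load P_cr = n·P = 2.6 × 56.5 = 146.9 kip = 1.469×10^5 lb
From P_cr = π²EI/(K·L)²:  L = (1/K)·√(π²EI/P_cr) = (1/1)·√(π²×1.67×10^7×32.39/1.469×10^5)
L = 191 in

L_max ≈ 191 in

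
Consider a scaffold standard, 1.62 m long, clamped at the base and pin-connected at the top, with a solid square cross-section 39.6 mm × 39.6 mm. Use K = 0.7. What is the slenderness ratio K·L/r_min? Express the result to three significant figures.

λ ≈ 99.2

I = a⁴/12 = 39.6⁴/12 = 2.049×10^5 mm⁴
A = 1.568×10^3 mm²;  r_min = √(I/A) = √(2.049×10^5/1.568×10^3) = 11.43 mm
L_e = K·L = 0.7 × 1.62 m = 1.134 m = 1134.0 mm
λ = L_e / r_min = 1134.0 / 11.43 = 99.2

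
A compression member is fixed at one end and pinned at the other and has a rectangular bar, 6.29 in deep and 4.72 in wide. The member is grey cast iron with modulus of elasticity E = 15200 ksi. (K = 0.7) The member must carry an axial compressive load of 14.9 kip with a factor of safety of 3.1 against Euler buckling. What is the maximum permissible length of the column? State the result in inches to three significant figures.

Buckling occurs about the weak axis: I_min = h·b³/12 with b = 4.72 in (the shorter side).
I_min = 6.29×4.72³/12 = 55.12 in⁴
Required critical load P_cr = n·P = 3.1 × 14.9 = 46.19 kip = 4.619×10^4 lb
From P_cr = π²EI/(K·L)²:  L = (1/K)·√(π²EI/P_cr) = (1/0.7)·√(π²×1.52×10^7×55.12/4.619×10^4)
L = 604 in

L_max ≈ 604 in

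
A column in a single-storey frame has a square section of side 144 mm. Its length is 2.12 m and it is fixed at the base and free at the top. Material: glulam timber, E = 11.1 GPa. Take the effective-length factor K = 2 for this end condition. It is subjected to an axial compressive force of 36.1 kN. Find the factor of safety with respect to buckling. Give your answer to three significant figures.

I = a⁴/12 = 144⁴/12 = 3.583×10^7 mm⁴
I = 3.583×10^7 mm⁴ = 3.583×10^-5 m⁴
Effective length L_e = K·L = 2 × 2.12 = 4.240 m
P_cr = π²EI / L_e² = π² × 11.1×10⁹ × 3.583×10^-5 / 4.240² = 2.184×10^5 N
Factor of safety n = P_cr / P = 218.35 / 36.1 = 6.05

n ≈ 6.05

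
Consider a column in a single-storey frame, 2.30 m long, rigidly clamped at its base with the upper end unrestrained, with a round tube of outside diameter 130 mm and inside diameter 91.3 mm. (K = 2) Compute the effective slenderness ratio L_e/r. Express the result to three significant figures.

d_o = 130 mm, d_i = 91.3 mm
I = π(d_o⁴ − d_i⁴)/64 = π(130⁴ − 91.30⁴)/64 = 1.061×10^7 mm⁴
A = 6.726×10^3 mm²;  r_min = √(I/A) = √(1.061×10^7/6.726×10^3) = 39.71 mm
L_e = K·L = 2 × 2.30 m = 4.600 m = 4600.0 mm
λ = L_e / r_min = 4600.0 / 39.71 = 116

λ ≈ 116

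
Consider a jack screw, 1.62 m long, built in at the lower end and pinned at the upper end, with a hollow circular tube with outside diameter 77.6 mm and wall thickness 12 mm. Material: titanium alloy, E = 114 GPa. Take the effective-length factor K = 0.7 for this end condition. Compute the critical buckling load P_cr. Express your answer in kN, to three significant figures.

P_cr ≈ 1200 kN

Inner diameter d_i = 77.6 − 2×12 = 53.60 mm
I = π(d_o⁴ − d_i⁴)/64 = π(77.6⁴ − 53.60⁴)/64 = 1.375×10^6 mm⁴
I = 1.375×10^6 mm⁴ = 1.375×10^-6 m⁴
Effective length L_e = K·L = 0.7 × 1.62 = 1.134 m
P_cr = π²EI / L_e² = π² × 114×10⁹ × 1.375×10^-6 / 1.134² = 1.203×10^6 N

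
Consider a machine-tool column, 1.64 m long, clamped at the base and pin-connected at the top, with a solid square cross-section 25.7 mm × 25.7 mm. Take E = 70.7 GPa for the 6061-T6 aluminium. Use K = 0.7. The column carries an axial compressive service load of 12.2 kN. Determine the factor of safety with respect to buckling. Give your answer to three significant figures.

I = a⁴/12 = 25.7⁴/12 = 3.635×10^4 mm⁴
I = 3.635×10^4 mm⁴ = 3.635×10^-8 m⁴
Effective length L_e = K·L = 0.7 × 1.64 = 1.148 m
P_cr = π²EI / L_e² = π² × 70.7×10⁹ × 3.635×10^-8 / 1.148² = 1.925×10^4 N
Factor of safety n = P_cr / P = 19.248 / 12.2 = 1.58

n ≈ 1.58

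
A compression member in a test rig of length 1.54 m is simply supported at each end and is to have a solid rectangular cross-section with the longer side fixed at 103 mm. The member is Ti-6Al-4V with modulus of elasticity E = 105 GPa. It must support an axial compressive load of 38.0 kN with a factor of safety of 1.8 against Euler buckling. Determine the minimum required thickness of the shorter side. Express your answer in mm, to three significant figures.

b ≈ 26.3 mm

Required P_cr = n·P = 1.8 × 38.0 = 68.40 kN
L_e = K·L = 1 × 1.54 = 1.540 m
Required I = P_cr·L_e²/(π²E) = 6.840×10^4 × 1.540² / (π² × 1.05×10^11) = 1.565×10^-7 m⁴
I_req = 1.565×10^5 mm⁴
Rectangle, weak axis: I_min = h·b³/12 with h = 103 mm fixed  ⇒  b = (12I/h)^(1/3) = 26.3 mm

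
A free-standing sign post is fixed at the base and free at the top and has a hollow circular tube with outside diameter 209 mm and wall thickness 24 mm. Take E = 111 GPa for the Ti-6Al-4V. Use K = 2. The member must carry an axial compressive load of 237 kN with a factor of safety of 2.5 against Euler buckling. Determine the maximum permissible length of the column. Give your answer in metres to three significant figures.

L_max ≈ 5.30 m

Inner diameter d_i = 209 − 2×24 = 161.0 mm
I = π(d_o⁴ − d_i⁴)/64 = π(209⁴ − 161.0⁴)/64 = 6.068×10^7 mm⁴
I = 6.068×10^-5 m⁴
Required critical load P_cr = n·P = 2.5 × 237 = 592.5 kN = 5.925×10^5 N
From P_cr = π²EI/(K·L)²:  L = (1/K)·√(π²EI/P_cr) = (1/2)·√(π²×1.11×10^11×6.068×10^-5/5.925×10^5)
L = 5.30 m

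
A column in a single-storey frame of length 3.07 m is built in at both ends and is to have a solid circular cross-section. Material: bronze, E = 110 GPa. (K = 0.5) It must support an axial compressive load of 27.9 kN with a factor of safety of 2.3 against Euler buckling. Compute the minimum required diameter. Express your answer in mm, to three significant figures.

Required P_cr = n·P = 2.3 × 27.9 = 64.17 kN
L_e = K·L = 0.5 × 3.07 = 1.535 m
Required I = P_cr·L_e²/(π²E) = 6.417×10^4 × 1.535² / (π² × 1.10×10^11) = 1.393×10^-7 m⁴
I_req = 1.393×10^5 mm⁴
Solid circle: I = πd⁴/64  ⇒  d = (64I/π)^(1/4) = (64×1.393×10^5/π)^(1/4) = 41.0 mm

d ≈ 41.0 mm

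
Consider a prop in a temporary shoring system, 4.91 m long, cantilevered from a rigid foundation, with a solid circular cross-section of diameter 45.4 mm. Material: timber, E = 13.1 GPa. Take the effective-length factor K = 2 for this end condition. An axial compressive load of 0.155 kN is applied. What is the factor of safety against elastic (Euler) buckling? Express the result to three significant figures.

n ≈ 1.80

I = πd⁴/64 = π×45.4⁴/64 = 2.085×10^5 mm⁴
I = 2.085×10^5 mm⁴ = 2.085×10^-7 m⁴
Effective length L_e = K·L = 2 × 4.91 = 9.820 m
P_cr = π²EI / L_e² = π² × 13.1×10⁹ × 2.085×10^-7 / 9.820² = 279.6 N
Factor of safety n = P_cr / P = 0.27960 / 0.155 = 1.80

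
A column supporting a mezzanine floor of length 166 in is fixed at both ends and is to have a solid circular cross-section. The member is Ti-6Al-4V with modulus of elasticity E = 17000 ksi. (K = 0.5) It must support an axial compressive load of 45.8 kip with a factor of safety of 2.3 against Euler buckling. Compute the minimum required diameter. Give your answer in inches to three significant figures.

d ≈ 3.06 in

Required P_cr = n·P = 2.3 × 45.8 = 105.3 kip
L_e = K·L = 0.5 × 166 = 83.00 in
Required I = P_cr·L_e²/(π²E) = 1.053×10^5 × 83.00² / (π² × 1.70×10^7) = 4.325 in⁴
Solid circle: I = πd⁴/64  ⇒  d = (64I/π)^(1/4) = (64×4.325/π)^(1/4) = 3.06 in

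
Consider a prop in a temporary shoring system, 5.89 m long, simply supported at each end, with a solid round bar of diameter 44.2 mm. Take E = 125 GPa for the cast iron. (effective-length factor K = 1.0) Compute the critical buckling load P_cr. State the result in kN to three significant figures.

I = πd⁴/64 = π×44.2⁴/64 = 1.874×10^5 mm⁴
I = 1.874×10^5 mm⁴ = 1.874×10^-7 m⁴
Effective length L_e = K·L = 1 × 5.89 = 5.890 m
P_cr = π²EI / L_e² = π² × 125×10⁹ × 1.874×10^-7 / 5.890² = 6.663×10^3 N

P_cr ≈ 6.66 kN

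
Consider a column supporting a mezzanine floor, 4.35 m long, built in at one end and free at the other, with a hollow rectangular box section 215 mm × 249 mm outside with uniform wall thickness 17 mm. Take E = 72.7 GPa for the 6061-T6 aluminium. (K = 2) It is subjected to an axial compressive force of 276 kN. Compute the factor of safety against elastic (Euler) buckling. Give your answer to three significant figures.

n ≈ 3.43

Inner dimensions: h_i = 249 − 2×17 = 215.0 mm, b_i = 215 − 2×17 = 181.0 mm
Weak-axis I_min = (h_o·b_o³ − h_i·b_i³)/12 with b_o = 215, b_i = 181.0 mm (shorter outer/inner sides).
I_min = (249×215³ − 215.0×181.0³)/12 = 9.998×10^7 mm⁴
I = 9.998×10^7 mm⁴ = 9.998×10^-5 m⁴
Effective length L_e = K·L = 2 × 4.35 = 8.700 m
P_cr = π²EI / L_e² = π² × 72.7×10⁹ × 9.998×10^-5 / 8.700² = 9.478×10^5 N
Factor of safety n = P_cr / P = 947.78 / 276 = 3.43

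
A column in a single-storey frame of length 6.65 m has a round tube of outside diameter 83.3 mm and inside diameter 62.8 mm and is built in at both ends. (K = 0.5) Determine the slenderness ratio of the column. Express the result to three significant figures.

d_o = 83.3 mm, d_i = 62.8 mm
I = π(d_o⁴ − d_i⁴)/64 = π(83.3⁴ − 62.80⁴)/64 = 1.600×10^6 mm⁴
A = 2.352×10^3 mm²;  r_min = √(I/A) = √(1.600×10^6/2.352×10^3) = 26.08 mm
L_e = K·L = 0.5 × 6.65 m = 3.325 m = 3325.0 mm
λ = L_e / r_min = 3325.0 / 26.08 = 127

λ ≈ 127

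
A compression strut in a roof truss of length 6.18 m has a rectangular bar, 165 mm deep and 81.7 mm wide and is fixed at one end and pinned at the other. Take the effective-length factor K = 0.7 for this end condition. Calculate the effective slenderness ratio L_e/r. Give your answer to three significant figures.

λ ≈ 183

Buckling occurs about the weak axis: I_min = h·b³/12 with b = 81.7 mm (the shorter side).
I_min = 165×81.7³/12 = 7.498×10^6 mm⁴
A = 1.348×10^4 mm²;  r_min = √(I/A) = √(7.498×10^6/1.348×10^4) = 23.58 mm
L_e = K·L = 0.7 × 6.18 m = 4.326 m = 4326.0 mm
λ = L_e / r_min = 4326.0 / 23.58 = 183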